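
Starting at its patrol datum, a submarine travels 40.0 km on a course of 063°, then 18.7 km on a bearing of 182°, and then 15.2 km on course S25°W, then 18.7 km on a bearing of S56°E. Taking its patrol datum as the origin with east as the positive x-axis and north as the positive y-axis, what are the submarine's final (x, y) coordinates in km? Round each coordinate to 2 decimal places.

(44.07, -24.76)

Leg 1 (063°, 40.0 km): east 40.0 sin 63° = 35.64, north 40.0 cos 63° = 18.16
Leg 2 (182°, 18.7 km): east 18.7 sin 182° = -0.65, north 18.7 cos 182° = -18.69
Leg 3 (S25°W, 15.2 km): east 15.2 sin 205° = -6.42, north 15.2 cos 205° = -13.78
Leg 4 (S56°E, 18.7 km): east 18.7 sin 124° = 15.50, north 18.7 cos 124° = -10.46
Summing: 44.07 km east, -24.76 km north → (44.07, -24.76).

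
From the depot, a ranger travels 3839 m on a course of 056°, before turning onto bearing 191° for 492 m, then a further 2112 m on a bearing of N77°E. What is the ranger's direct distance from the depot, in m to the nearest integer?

Leg 1 (056°, 3839 m): east 3839 sin 56° = 3182.68, north 3839 cos 56° = 2146.74
Leg 2 (191°, 492 m): east 492 sin 191° = -93.88, north 492 cos 191° = -482.96
Leg 3 (N77°E, 2112 m): east 2112 sin 77° = 2057.87, north 2112 cos 77° = 475.10
Net: 5146.67 east, 2138.88 north. Distance = √((5146.67)² + (2138.88)²) = 5573.417 m.

5573 m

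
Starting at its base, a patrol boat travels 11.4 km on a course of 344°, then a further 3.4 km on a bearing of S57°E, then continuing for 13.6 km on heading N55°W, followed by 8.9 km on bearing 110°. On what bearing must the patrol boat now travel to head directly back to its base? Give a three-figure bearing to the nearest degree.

168°

Leg 1 (344°, 11.4 km): east 11.4 sin 344° = -3.14, north 11.4 cos 344° = 10.96
Leg 2 (S57°E, 3.4 km): east 3.4 sin 123° = 2.85, north 3.4 cos 123° = -1.85
Leg 3 (N55°W, 13.6 km): east 13.6 sin 305° = -11.14, north 13.6 cos 305° = 7.80
Leg 4 (110°, 8.9 km): east 8.9 sin 110° = 8.36, north 8.9 cos 110° = -3.04
Net displacement: -3.07 east, 13.86 north. Direction back to start is (3.07, -13.86): bearing = atan2(3.07, -13.86) mod 360° = 167.52° ≈ 168°.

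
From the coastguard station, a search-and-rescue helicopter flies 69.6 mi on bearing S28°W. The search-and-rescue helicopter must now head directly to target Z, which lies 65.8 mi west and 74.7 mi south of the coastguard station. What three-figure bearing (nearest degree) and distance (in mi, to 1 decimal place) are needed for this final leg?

248°, 35.7 mi

Leg 1 (S28°W, 69.6 mi): east 69.6 sin 208° = -32.68, north 69.6 cos 208° = -61.45
Current position: (-32.68, -61.45). Target: (-65.8, -74.7). Remaining: Δeast = -33.12, Δnorth = -13.25.
Bearing = atan2(-33.12, -13.25) mod 360° = 248.20°; distance = √((-33.12)² + (-13.25)²) = 35.675 mi.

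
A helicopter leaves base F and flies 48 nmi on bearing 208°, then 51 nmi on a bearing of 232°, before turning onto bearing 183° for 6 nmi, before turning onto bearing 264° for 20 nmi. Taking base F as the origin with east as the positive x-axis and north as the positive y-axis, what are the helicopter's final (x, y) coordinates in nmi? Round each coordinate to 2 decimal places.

(-82.93, -81.86)

Leg 1 (208°, 48 nmi): east 48 sin 208° = -22.53, north 48 cos 208° = -42.38
Leg 2 (232°, 51 nmi): east 51 sin 232° = -40.19, north 51 cos 232° = -31.40
Leg 3 (183°, 6 nmi): east 6 sin 183° = -0.31, north 6 cos 183° = -5.99
Leg 4 (264°, 20 nmi): east 20 sin 264° = -19.89, north 20 cos 264° = -2.09
Summing: -82.93 nmi east, -81.86 nmi north → (-82.93, -81.86).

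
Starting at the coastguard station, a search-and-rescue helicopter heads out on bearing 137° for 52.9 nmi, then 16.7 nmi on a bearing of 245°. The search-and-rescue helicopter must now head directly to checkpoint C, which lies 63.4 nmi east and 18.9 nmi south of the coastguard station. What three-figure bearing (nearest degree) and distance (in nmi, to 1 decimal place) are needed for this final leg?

058°, 50.2 nmi

Leg 1 (137°, 52.9 nmi): east 52.9 sin 137° = 36.08, north 52.9 cos 137° = -38.69
Leg 2 (245°, 16.7 nmi): east 16.7 sin 245° = -15.14, north 16.7 cos 245° = -7.06
Current position: (20.94, -45.75). Target: (63.4, -18.9). Remaining: Δeast = 42.46, Δnorth = 26.85.
Bearing = atan2(42.46, 26.85) mod 360° = 57.69°; distance = √((42.46)² + (26.85)²) = 50.233 nmi.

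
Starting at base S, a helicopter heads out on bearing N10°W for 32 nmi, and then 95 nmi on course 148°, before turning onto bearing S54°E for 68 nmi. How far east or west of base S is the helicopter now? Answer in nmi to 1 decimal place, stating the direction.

99.8 nmi east

Leg 1 (N10°W, 32 nmi): east 32 sin 350° = -5.56, north 32 cos 350° = 31.51
Leg 2 (148°, 95 nmi): east 95 sin 148° = 50.34, north 95 cos 148° = -80.56
Leg 3 (S54°E, 68 nmi): east 68 sin 126° = 55.01, north 68 cos 126° = -39.97
Net east component: 99.80 nmi.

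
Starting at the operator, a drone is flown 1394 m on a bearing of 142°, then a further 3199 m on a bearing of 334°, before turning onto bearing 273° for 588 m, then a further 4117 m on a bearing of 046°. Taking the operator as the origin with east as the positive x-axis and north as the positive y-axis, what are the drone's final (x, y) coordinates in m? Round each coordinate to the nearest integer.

Leg 1 (142°, 1394 m): east 1394 sin 142° = 858.23, north 1394 cos 142° = -1098.49
Leg 2 (334°, 3199 m): east 3199 sin 334° = -1402.35, north 3199 cos 334° = 2875.24
Leg 3 (273°, 588 m): east 588 sin 273° = -587.19, north 588 cos 273° = 30.77
Leg 4 (046°, 4117 m): east 4117 sin 46° = 2961.52, north 4117 cos 46° = 2859.91
Summing: 1830.21 m east, 4667.44 m north → (1830, 4667).

(1830, 4667)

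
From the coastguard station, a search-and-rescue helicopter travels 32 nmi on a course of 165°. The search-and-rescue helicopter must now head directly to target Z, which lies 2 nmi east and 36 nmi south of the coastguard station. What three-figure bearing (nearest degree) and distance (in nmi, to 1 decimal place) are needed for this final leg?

Leg 1 (165°, 32 nmi): east 32 sin 165° = 8.28, north 32 cos 165° = -30.91
Current position: (8.28, -30.91). Target: (2, -36). Remaining: Δeast = -6.28, Δnorth = -5.09.
Bearing = atan2(-6.28, -5.09) mod 360° = 230.98°; distance = √((-6.28)² + (-5.09)²) = 8.086 nmi.

231°, 8.1 nmi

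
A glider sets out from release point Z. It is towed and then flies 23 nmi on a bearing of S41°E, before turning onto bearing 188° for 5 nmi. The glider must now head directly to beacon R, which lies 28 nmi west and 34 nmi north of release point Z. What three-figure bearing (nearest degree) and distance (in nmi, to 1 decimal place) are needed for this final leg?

Leg 1 (S41°E, 23 nmi): east 23 sin 139° = 15.09, north 23 cos 139° = -17.36
Leg 2 (188°, 5 nmi): east 5 sin 188° = -0.70, north 5 cos 188° = -4.95
Current position: (14.39, -22.31). Target: (-28, 34). Remaining: Δeast = -42.39, Δnorth = 56.31.
Bearing = atan2(-42.39, 56.31) mod 360° = 323.03°; distance = √((-42.39)² + (56.31)²) = 70.484 nmi.

323°, 70.5 nmi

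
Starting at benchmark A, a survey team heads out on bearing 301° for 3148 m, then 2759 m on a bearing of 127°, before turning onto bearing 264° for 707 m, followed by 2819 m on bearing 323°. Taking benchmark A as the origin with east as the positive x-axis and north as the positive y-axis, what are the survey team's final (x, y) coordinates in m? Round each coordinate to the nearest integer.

(-2895, 2138)

Leg 1 (301°, 3148 m): east 3148 sin 301° = -2698.36, north 3148 cos 301° = 1621.34
Leg 2 (127°, 2759 m): east 2759 sin 127° = 2203.44, north 2759 cos 127° = -1660.41
Leg 3 (264°, 707 m): east 707 sin 264° = -703.13, north 707 cos 264° = -73.90
Leg 4 (323°, 2819 m): east 2819 sin 323° = -1696.52, north 2819 cos 323° = 2251.35
Summing: -2894.57 m east, 2138.38 m north → (-2895, 2138).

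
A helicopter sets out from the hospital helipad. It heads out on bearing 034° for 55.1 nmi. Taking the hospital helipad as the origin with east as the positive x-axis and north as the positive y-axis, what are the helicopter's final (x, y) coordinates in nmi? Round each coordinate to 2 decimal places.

(30.81, 45.68)

Leg 1 (034°, 55.1 nmi): east 55.1 sin 34° = 30.81, north 55.1 cos 34° = 45.68
Summing: 30.81 nmi east, 45.68 nmi north → (30.81, 45.68).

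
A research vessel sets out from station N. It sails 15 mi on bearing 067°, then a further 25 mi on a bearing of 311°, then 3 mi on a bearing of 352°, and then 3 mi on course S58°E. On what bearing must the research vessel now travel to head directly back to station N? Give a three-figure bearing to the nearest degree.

173°

Leg 1 (067°, 15 mi): east 15 sin 67° = 13.81, north 15 cos 67° = 5.86
Leg 2 (311°, 25 mi): east 25 sin 311° = -18.87, north 25 cos 311° = 16.40
Leg 3 (352°, 3 mi): east 3 sin 352° = -0.42, north 3 cos 352° = 2.97
Leg 4 (S58°E, 3 mi): east 3 sin 122° = 2.54, north 3 cos 122° = -1.59
Net displacement: -2.93 east, 23.64 north. Direction back to start is (2.93, -23.64): bearing = atan2(2.93, -23.64) mod 360° = 172.93° ≈ 173°.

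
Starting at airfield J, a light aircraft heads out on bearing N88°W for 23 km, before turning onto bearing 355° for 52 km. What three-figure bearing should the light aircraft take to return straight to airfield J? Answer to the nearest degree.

Leg 1 (N88°W, 23 km): east 23 sin 272° = -22.99, north 23 cos 272° = 0.80
Leg 2 (355°, 52 km): east 52 sin 355° = -4.53, north 52 cos 355° = 51.80
Net displacement: -27.52 east, 52.60 north. Direction back to start is (27.52, -52.60): bearing = atan2(27.52, -52.60) mod 360° = 152.39° ≈ 152°.

152°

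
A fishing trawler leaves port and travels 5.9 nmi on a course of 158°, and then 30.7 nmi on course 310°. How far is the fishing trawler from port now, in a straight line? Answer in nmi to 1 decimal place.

Leg 1 (158°, 5.9 nmi): east 5.9 sin 158° = 2.21, north 5.9 cos 158° = -5.47
Leg 2 (310°, 30.7 nmi): east 30.7 sin 310° = -23.52, north 30.7 cos 310° = 19.73
Net: -21.31 east, 14.26 north. Distance = √((-21.31)² + (14.26)²) = 25.641 nmi.

25.6 nmi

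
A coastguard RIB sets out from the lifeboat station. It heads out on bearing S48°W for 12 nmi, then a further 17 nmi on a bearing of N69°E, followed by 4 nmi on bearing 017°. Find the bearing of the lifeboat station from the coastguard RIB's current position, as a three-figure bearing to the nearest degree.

257°

Leg 1 (S48°W, 12 nmi): east 12 sin 228° = -8.92, north 12 cos 228° = -8.03
Leg 2 (N69°E, 17 nmi): east 17 sin 69° = 15.87, north 17 cos 69° = 6.09
Leg 3 (017°, 4 nmi): east 4 sin 17° = 1.17, north 4 cos 17° = 3.83
Net displacement: 8.12 east, 1.89 north. Direction back to start is (-8.12, -1.89): bearing = atan2(-8.12, -1.89) mod 360° = 256.92° ≈ 257°.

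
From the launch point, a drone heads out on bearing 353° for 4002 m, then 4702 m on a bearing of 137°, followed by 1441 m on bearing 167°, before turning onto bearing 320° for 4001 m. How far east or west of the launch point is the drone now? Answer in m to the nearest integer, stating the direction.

Leg 1 (353°, 4002 m): east 4002 sin 353° = -487.72, north 4002 cos 353° = 3972.17
Leg 2 (137°, 4702 m): east 4702 sin 137° = 3206.76, north 4702 cos 137° = -3438.83
Leg 3 (167°, 1441 m): east 1441 sin 167° = 324.15, north 1441 cos 167° = -1404.07
Leg 4 (320°, 4001 m): east 4001 sin 320° = -2571.79, north 4001 cos 320° = 3064.94
Net east component: 471.40 m.

471 m east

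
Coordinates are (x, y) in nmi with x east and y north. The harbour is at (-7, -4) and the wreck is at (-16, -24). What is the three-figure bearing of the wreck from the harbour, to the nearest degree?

204°

Δeast = -16 − -7 = -9.00; Δnorth = -24 − -4 = -20.00.
Bearing = atan2(Δeast, Δnorth) mod 360° = 204.23° ≈ 204°.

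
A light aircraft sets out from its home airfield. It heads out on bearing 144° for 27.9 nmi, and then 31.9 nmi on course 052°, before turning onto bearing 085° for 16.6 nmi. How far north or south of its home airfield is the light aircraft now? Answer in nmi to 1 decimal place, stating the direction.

1.5 nmi south

Leg 1 (144°, 27.9 nmi): east 27.9 sin 144° = 16.40, north 27.9 cos 144° = -22.57
Leg 2 (052°, 31.9 nmi): east 31.9 sin 52° = 25.14, north 31.9 cos 52° = 19.64
Leg 3 (085°, 16.6 nmi): east 16.6 sin 85° = 16.54, north 16.6 cos 85° = 1.45
Net north component: -1.49 nmi.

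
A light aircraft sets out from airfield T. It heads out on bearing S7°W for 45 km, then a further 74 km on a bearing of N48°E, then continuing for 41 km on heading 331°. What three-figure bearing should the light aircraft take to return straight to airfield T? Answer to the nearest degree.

Leg 1 (S7°W, 45 km): east 45 sin 187° = -5.48, north 45 cos 187° = -44.66
Leg 2 (N48°E, 74 km): east 74 sin 48° = 54.99, north 74 cos 48° = 49.52
Leg 3 (331°, 41 km): east 41 sin 331° = -19.88, north 41 cos 331° = 35.86
Net displacement: 29.63 east, 40.71 north. Direction back to start is (-29.63, -40.71): bearing = atan2(-29.63, -40.71) mod 360° = 216.05° ≈ 216°.

216°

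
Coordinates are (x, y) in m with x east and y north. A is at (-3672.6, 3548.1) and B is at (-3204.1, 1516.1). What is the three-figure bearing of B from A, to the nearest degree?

Δeast = -3204.1 − -3672.6 = 468.50; Δnorth = 1516.1 − 3548.1 = -2032.00.
Bearing = atan2(Δeast, Δnorth) mod 360° = 167.02° ≈ 167°.

167°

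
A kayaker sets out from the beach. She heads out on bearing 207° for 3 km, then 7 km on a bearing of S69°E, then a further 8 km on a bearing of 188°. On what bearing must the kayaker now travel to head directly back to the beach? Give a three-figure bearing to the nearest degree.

343°

Leg 1 (207°, 3 km): east 3 sin 207° = -1.36, north 3 cos 207° = -2.67
Leg 2 (S69°E, 7 km): east 7 sin 111° = 6.54, north 7 cos 111° = -2.51
Leg 3 (188°, 8 km): east 8 sin 188° = -1.11, north 8 cos 188° = -7.92
Net displacement: 4.06 east, -13.10 north. Direction back to start is (-4.06, 13.10): bearing = atan2(-4.06, 13.10) mod 360° = 342.79° ≈ 343°.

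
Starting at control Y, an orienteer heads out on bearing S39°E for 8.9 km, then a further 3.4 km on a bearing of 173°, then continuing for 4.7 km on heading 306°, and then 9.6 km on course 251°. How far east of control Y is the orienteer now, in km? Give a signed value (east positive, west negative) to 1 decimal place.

Leg 1 (S39°E, 8.9 km): east 8.9 sin 141° = 5.60, north 8.9 cos 141° = -6.92
Leg 2 (173°, 3.4 km): east 3.4 sin 173° = 0.41, north 3.4 cos 173° = -3.37
Leg 3 (306°, 4.7 km): east 4.7 sin 306° = -3.80, north 4.7 cos 306° = 2.76
Leg 4 (251°, 9.6 km): east 9.6 sin 251° = -9.08, north 9.6 cos 251° = -3.13
Net east component: -6.86 km.

-6.9 km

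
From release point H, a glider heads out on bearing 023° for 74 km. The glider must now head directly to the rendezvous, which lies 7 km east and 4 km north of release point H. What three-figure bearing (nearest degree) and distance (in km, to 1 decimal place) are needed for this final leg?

199°, 67.8 km

Leg 1 (023°, 74 km): east 74 sin 23° = 28.91, north 74 cos 23° = 68.12
Current position: (28.91, 68.12). Target: (7, 4). Remaining: Δeast = -21.91, Δnorth = -64.12.
Bearing = atan2(-21.91, -64.12) mod 360° = 198.87°; distance = √((-21.91)² + (-64.12)²) = 67.759 km.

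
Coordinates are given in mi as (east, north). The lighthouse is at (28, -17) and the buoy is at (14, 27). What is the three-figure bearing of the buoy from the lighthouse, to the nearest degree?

342°

Δeast = 14 − 28 = -14.00; Δnorth = 27 − -17 = 44.00.
Bearing = atan2(Δeast, Δnorth) mod 360° = 342.35° ≈ 342°.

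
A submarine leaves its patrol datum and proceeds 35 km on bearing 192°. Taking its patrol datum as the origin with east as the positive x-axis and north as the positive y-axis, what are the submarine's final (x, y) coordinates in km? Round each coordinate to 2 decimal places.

Leg 1 (192°, 35 km): east 35 sin 192° = -7.28, north 35 cos 192° = -34.24
Summing: -7.28 km east, -34.24 km north → (-7.28, -34.24).

(-7.28, -34.24)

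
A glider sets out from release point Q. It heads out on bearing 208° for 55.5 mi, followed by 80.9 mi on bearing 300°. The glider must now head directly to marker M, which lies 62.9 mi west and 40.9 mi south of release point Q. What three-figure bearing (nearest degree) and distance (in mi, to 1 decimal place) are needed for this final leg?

Leg 1 (208°, 55.5 mi): east 55.5 sin 208° = -26.06, north 55.5 cos 208° = -49.00
Leg 2 (300°, 80.9 mi): east 80.9 sin 300° = -70.06, north 80.9 cos 300° = 40.45
Current position: (-96.12, -8.55). Target: (-62.9, -40.9). Remaining: Δeast = 33.22, Δnorth = -32.35.
Bearing = atan2(33.22, -32.35) mod 360° = 134.24°; distance = √((33.22)² + (-32.35)²) = 46.365 mi.

134°, 46.4 mi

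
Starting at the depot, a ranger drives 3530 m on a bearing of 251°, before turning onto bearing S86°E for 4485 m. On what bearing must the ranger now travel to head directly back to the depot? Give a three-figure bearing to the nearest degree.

322°

Leg 1 (251°, 3530 m): east 3530 sin 251° = -3337.68, north 3530 cos 251° = -1149.26
Leg 2 (S86°E, 4485 m): east 4485 sin 94° = 4474.07, north 4485 cos 94° = -312.86
Net displacement: 1136.39 east, -1462.11 north. Direction back to start is (-1136.39, 1462.11): bearing = atan2(-1136.39, 1462.11) mod 360° = 322.14° ≈ 322°.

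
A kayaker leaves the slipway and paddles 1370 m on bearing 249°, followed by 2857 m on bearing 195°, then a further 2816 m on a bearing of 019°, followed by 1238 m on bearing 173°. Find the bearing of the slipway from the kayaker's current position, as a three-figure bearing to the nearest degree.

Leg 1 (249°, 1370 m): east 1370 sin 249° = -1279.01, north 1370 cos 249° = -490.96
Leg 2 (195°, 2857 m): east 2857 sin 195° = -739.45, north 2857 cos 195° = -2759.65
Leg 3 (019°, 2816 m): east 2816 sin 19° = 916.80, north 2816 cos 19° = 2662.58
Leg 4 (173°, 1238 m): east 1238 sin 173° = 150.87, north 1238 cos 173° = -1228.77
Net displacement: -950.78 east, -1816.81 north. Direction back to start is (950.78, 1816.81): bearing = atan2(950.78, 1816.81) mod 360° = 27.62° ≈ 028°.

028°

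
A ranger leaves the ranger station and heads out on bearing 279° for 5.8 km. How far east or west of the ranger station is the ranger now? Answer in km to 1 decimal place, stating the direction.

Leg 1 (279°, 5.8 km): east 5.8 sin 279° = -5.73, north 5.8 cos 279° = 0.91
Net east component: -5.73 km.

5.7 km west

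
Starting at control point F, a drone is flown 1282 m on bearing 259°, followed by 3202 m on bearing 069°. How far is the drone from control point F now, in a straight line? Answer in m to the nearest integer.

1952 m

Leg 1 (259°, 1282 m): east 1282 sin 259° = -1258.45, north 1282 cos 259° = -244.62
Leg 2 (069°, 3202 m): east 3202 sin 69° = 2989.32, north 3202 cos 69° = 1147.49
Net: 1730.88 east, 902.88 north. Distance = √((1730.88)² + (902.88)²) = 1952.211 m.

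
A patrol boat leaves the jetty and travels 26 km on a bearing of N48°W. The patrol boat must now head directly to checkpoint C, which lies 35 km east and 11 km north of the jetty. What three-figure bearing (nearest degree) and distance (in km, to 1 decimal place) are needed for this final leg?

097°, 54.7 km

Leg 1 (N48°W, 26 km): east 26 sin 312° = -19.32, north 26 cos 312° = 17.40
Current position: (-19.32, 17.40). Target: (35, 11). Remaining: Δeast = 54.32, Δnorth = -6.40.
Bearing = atan2(54.32, -6.40) mod 360° = 96.72°; distance = √((54.32)² + (-6.40)²) = 54.697 km.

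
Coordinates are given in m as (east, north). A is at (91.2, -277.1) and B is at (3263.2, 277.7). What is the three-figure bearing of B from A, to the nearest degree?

080°

Δeast = 3263.2 − 91.2 = 3172.00; Δnorth = 277.7 − -277.1 = 554.80.
Bearing = atan2(Δeast, Δnorth) mod 360° = 80.08° ≈ 080°.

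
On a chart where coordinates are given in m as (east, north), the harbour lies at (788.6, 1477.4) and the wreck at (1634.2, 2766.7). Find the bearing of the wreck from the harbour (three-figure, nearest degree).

033°

Δeast = 1634.2 − 788.6 = 845.60; Δnorth = 2766.7 − 1477.4 = 1289.30.
Bearing = atan2(Δeast, Δnorth) mod 360° = 33.26° ≈ 033°.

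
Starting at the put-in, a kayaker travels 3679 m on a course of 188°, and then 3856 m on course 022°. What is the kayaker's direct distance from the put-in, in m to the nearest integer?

935 m

Leg 1 (188°, 3679 m): east 3679 sin 188° = -512.02, north 3679 cos 188° = -3643.20
Leg 2 (022°, 3856 m): east 3856 sin 22° = 1444.48, north 3856 cos 22° = 3575.22
Net: 932.47 east, -67.98 north. Distance = √((932.47)² + (-67.98)²) = 934.940 m.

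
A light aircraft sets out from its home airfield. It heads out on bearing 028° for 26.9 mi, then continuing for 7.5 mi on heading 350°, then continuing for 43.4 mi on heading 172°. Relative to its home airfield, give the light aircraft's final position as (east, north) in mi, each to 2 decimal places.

(17.37, -11.84)

Leg 1 (028°, 26.9 mi): east 26.9 sin 28° = 12.63, north 26.9 cos 28° = 23.75
Leg 2 (350°, 7.5 mi): east 7.5 sin 350° = -1.30, north 7.5 cos 350° = 7.39
Leg 3 (172°, 43.4 mi): east 43.4 sin 172° = 6.04, north 43.4 cos 172° = -42.98
Summing: 17.37 mi east, -11.84 mi north → (17.37, -11.84).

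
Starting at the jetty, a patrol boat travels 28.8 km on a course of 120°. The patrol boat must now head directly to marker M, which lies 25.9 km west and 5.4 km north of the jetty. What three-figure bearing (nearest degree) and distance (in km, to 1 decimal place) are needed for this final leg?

291°, 54.6 km

Leg 1 (120°, 28.8 km): east 28.8 sin 120° = 24.94, north 28.8 cos 120° = -14.40
Current position: (24.94, -14.40). Target: (-25.9, 5.4). Remaining: Δeast = -50.84, Δnorth = 19.80.
Bearing = atan2(-50.84, 19.80) mod 360° = 291.28°; distance = √((-50.84)² + (19.80)²) = 54.561 km.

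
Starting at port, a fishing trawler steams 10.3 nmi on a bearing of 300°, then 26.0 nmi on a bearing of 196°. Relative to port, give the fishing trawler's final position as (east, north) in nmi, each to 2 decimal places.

(-16.09, -19.84)

Leg 1 (300°, 10.3 nmi): east 10.3 sin 300° = -8.92, north 10.3 cos 300° = 5.15
Leg 2 (196°, 26.0 nmi): east 26.0 sin 196° = -7.17, north 26.0 cos 196° = -24.99
Summing: -16.09 nmi east, -19.84 nmi north → (-16.09, -19.84).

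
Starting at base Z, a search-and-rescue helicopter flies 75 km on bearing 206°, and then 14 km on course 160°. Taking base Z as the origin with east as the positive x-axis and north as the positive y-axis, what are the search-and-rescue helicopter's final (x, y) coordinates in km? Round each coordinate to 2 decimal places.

(-28.09, -80.57)

Leg 1 (206°, 75 km): east 75 sin 206° = -32.88, north 75 cos 206° = -67.41
Leg 2 (160°, 14 km): east 14 sin 160° = 4.79, north 14 cos 160° = -13.16
Summing: -28.09 km east, -80.57 km north → (-28.09, -80.57).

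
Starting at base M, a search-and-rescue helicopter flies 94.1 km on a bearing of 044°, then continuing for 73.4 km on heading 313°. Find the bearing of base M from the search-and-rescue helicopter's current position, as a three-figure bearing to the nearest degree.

186°

Leg 1 (044°, 94.1 km): east 94.1 sin 44° = 65.37, north 94.1 cos 44° = 67.69
Leg 2 (313°, 73.4 km): east 73.4 sin 313° = -53.68, north 73.4 cos 313° = 50.06
Net displacement: 11.69 east, 117.75 north. Direction back to start is (-11.69, -117.75): bearing = atan2(-11.69, -117.75) mod 360° = 185.67° ≈ 186°.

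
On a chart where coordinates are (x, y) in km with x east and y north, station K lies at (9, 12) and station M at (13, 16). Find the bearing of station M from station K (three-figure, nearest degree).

Δeast = 13 − 9 = 4.00; Δnorth = 16 − 12 = 4.00.
Bearing = atan2(Δeast, Δnorth) mod 360° = 45.00° ≈ 045°.

045°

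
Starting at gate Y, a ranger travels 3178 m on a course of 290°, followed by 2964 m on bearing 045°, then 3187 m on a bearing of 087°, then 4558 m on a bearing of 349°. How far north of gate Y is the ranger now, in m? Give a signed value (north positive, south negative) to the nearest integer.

7824 m

Leg 1 (290°, 3178 m): east 3178 sin 290° = -2986.34, north 3178 cos 290° = 1086.94
Leg 2 (045°, 2964 m): east 2964 sin 45° = 2095.86, north 2964 cos 45° = 2095.86
Leg 3 (087°, 3187 m): east 3187 sin 87° = 3182.63, north 3187 cos 87° = 166.79
Leg 4 (349°, 4558 m): east 4558 sin 349° = -869.71, north 4558 cos 349° = 4474.26
Net north component: 7823.86 m.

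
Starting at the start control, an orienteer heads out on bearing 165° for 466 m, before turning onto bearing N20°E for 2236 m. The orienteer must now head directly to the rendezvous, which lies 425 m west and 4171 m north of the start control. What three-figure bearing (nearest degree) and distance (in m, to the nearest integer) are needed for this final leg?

333°, 2840 m

Leg 1 (165°, 466 m): east 466 sin 165° = 120.61, north 466 cos 165° = -450.12
Leg 2 (N20°E, 2236 m): east 2236 sin 20° = 764.76, north 2236 cos 20° = 2101.15
Current position: (885.37, 1651.03). Target: (-425, 4171). Remaining: Δeast = -1310.37, Δnorth = 2519.97.
Bearing = atan2(-1310.37, 2519.97) mod 360° = 332.53°; distance = √((-1310.37)² + (2519.97)²) = 2840.300 m.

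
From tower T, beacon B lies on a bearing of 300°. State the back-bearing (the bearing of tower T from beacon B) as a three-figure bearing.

Back-bearing = 300° − 180° = 120°.

120°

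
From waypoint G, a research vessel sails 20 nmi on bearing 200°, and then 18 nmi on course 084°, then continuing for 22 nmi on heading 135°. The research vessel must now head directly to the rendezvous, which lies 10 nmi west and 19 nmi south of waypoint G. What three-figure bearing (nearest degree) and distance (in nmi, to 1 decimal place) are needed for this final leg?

Leg 1 (200°, 20 nmi): east 20 sin 200° = -6.84, north 20 cos 200° = -18.79
Leg 2 (084°, 18 nmi): east 18 sin 84° = 17.90, north 18 cos 84° = 1.88
Leg 3 (135°, 22 nmi): east 22 sin 135° = 15.56, north 22 cos 135° = -15.56
Current position: (26.62, -32.47). Target: (-10, -19). Remaining: Δeast = -36.62, Δnorth = 13.47.
Bearing = atan2(-36.62, 13.47) mod 360° = 290.19°; distance = √((-36.62)² + (13.47)²) = 39.016 nmi.

290°, 39.0 nmi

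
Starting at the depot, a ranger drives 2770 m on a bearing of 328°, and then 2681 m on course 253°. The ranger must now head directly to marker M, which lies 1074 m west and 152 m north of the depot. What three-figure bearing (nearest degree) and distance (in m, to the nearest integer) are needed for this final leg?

116°, 3278 m

Leg 1 (328°, 2770 m): east 2770 sin 328° = -1467.88, north 2770 cos 328° = 2349.09
Leg 2 (253°, 2681 m): east 2681 sin 253° = -2563.85, north 2681 cos 253° = -783.85
Current position: (-4031.73, 1565.24). Target: (-1074, 152). Remaining: Δeast = 2957.73, Δnorth = -1413.24.
Bearing = atan2(2957.73, -1413.24) mod 360° = 115.54°; distance = √((2957.73)² + (-1413.24)²) = 3278.021 m.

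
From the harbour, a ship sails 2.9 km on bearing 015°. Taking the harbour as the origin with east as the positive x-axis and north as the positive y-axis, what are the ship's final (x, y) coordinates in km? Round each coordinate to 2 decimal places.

(0.75, 2.80)

Leg 1 (015°, 2.9 km): east 2.9 sin 15° = 0.75, north 2.9 cos 15° = 2.80
Summing: 0.75 km east, 2.80 km north → (0.75, 2.80).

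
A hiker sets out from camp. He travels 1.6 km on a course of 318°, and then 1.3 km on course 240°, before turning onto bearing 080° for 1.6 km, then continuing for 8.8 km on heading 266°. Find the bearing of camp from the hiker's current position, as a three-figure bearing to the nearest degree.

Leg 1 (318°, 1.6 km): east 1.6 sin 318° = -1.07, north 1.6 cos 318° = 1.19
Leg 2 (240°, 1.3 km): east 1.3 sin 240° = -1.13, north 1.3 cos 240° = -0.65
Leg 3 (080°, 1.6 km): east 1.6 sin 80° = 1.58, north 1.6 cos 80° = 0.28
Leg 4 (266°, 8.8 km): east 8.8 sin 266° = -8.78, north 8.8 cos 266° = -0.61
Net displacement: -9.40 east, 0.20 north. Direction back to start is (9.40, -0.20): bearing = atan2(9.40, -0.20) mod 360° = 91.24° ≈ 091°.

091°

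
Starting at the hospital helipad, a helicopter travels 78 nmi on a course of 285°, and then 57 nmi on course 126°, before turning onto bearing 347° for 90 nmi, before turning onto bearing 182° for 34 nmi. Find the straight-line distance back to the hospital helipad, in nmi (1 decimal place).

Leg 1 (285°, 78 nmi): east 78 sin 285° = -75.34, north 78 cos 285° = 20.19
Leg 2 (126°, 57 nmi): east 57 sin 126° = 46.11, north 57 cos 126° = -33.50
Leg 3 (347°, 90 nmi): east 90 sin 347° = -20.25, north 90 cos 347° = 87.69
Leg 4 (182°, 34 nmi): east 34 sin 182° = -1.19, north 34 cos 182° = -33.98
Net: -50.66 east, 40.40 north. Distance = √((-50.66)² + (40.40)²) = 64.796 nmi.

64.8 nmi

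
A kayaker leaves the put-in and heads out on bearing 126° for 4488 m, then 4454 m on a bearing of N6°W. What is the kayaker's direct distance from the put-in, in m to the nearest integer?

Leg 1 (126°, 4488 m): east 4488 sin 126° = 3630.87, north 4488 cos 126° = -2637.98
Leg 2 (N6°W, 4454 m): east 4454 sin 354° = -465.57, north 4454 cos 354° = 4429.60
Net: 3165.30 east, 1791.62 north. Distance = √((3165.30)² + (1791.62)²) = 3637.172 m.

3637 m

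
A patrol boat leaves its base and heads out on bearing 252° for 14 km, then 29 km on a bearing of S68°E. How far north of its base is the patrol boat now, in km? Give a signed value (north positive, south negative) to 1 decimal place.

Leg 1 (252°, 14 km): east 14 sin 252° = -13.31, north 14 cos 252° = -4.33
Leg 2 (S68°E, 29 km): east 29 sin 112° = 26.89, north 29 cos 112° = -10.86
Net north component: -15.19 km.

-15.2 km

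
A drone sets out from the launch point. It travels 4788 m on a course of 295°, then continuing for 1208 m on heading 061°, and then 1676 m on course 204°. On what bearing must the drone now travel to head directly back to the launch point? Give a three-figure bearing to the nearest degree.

Leg 1 (295°, 4788 m): east 4788 sin 295° = -4339.40, north 4788 cos 295° = 2023.50
Leg 2 (061°, 1208 m): east 1208 sin 61° = 1056.54, north 1208 cos 61° = 585.65
Leg 3 (204°, 1676 m): east 1676 sin 204° = -681.69, north 1676 cos 204° = -1531.10
Net displacement: -3964.55 east, 1078.04 north. Direction back to start is (3964.55, -1078.04): bearing = atan2(3964.55, -1078.04) mod 360° = 105.21° ≈ 105°.

105°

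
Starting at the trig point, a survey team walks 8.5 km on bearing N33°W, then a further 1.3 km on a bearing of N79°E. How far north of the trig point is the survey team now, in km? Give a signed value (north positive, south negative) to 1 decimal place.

7.4 km

Leg 1 (N33°W, 8.5 km): east 8.5 sin 327° = -4.63, north 8.5 cos 327° = 7.13
Leg 2 (N79°E, 1.3 km): east 1.3 sin 79° = 1.28, north 1.3 cos 79° = 0.25
Net north component: 7.38 km.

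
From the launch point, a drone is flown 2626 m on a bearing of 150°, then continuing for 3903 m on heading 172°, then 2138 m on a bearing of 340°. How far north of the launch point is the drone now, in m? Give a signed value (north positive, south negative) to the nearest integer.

Leg 1 (150°, 2626 m): east 2626 sin 150° = 1313.00, north 2626 cos 150° = -2274.18
Leg 2 (172°, 3903 m): east 3903 sin 172° = 543.19, north 3903 cos 172° = -3865.02
Leg 3 (340°, 2138 m): east 2138 sin 340° = -731.24, north 2138 cos 340° = 2009.06
Net north component: -4130.14 m.

-4130 m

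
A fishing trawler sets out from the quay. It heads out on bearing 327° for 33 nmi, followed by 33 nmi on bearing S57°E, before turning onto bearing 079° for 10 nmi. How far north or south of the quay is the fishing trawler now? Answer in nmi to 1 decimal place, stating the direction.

11.6 nmi north

Leg 1 (327°, 33 nmi): east 33 sin 327° = -17.97, north 33 cos 327° = 27.68
Leg 2 (S57°E, 33 nmi): east 33 sin 123° = 27.68, north 33 cos 123° = -17.97
Leg 3 (079°, 10 nmi): east 10 sin 79° = 9.82, north 10 cos 79° = 1.91
Net north component: 11.61 nmi.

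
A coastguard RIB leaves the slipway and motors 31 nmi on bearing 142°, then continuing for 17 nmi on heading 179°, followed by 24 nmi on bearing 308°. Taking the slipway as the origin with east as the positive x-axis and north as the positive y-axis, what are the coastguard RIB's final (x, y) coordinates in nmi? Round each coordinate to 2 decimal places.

Leg 1 (142°, 31 nmi): east 31 sin 142° = 19.09, north 31 cos 142° = -24.43
Leg 2 (179°, 17 nmi): east 17 sin 179° = 0.30, north 17 cos 179° = -17.00
Leg 3 (308°, 24 nmi): east 24 sin 308° = -18.91, north 24 cos 308° = 14.78
Summing: 0.47 nmi east, -26.65 nmi north → (0.47, -26.65).

(0.47, -26.65)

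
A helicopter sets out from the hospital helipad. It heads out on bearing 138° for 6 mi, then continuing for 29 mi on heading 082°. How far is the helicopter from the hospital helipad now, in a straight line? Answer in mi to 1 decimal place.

32.7 mi

Leg 1 (138°, 6 mi): east 6 sin 138° = 4.01, north 6 cos 138° = -4.46
Leg 2 (082°, 29 mi): east 29 sin 82° = 28.72, north 29 cos 82° = 4.04
Net: 32.73 east, -0.42 north. Distance = √((32.73)² + (-0.42)²) = 32.735 mi.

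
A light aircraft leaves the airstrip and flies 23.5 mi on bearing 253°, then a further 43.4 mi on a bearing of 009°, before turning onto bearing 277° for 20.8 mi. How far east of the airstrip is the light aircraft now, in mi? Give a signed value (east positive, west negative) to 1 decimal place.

Leg 1 (253°, 23.5 mi): east 23.5 sin 253° = -22.47, north 23.5 cos 253° = -6.87
Leg 2 (009°, 43.4 mi): east 43.4 sin 9° = 6.79, north 43.4 cos 9° = 42.87
Leg 3 (277°, 20.8 mi): east 20.8 sin 277° = -20.64, north 20.8 cos 277° = 2.53
Net east component: -36.33 mi.

-36.3 mi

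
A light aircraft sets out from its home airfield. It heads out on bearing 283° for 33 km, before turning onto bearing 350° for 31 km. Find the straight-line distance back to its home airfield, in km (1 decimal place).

53.4 km

Leg 1 (283°, 33 km): east 33 sin 283° = -32.15, north 33 cos 283° = 7.42
Leg 2 (350°, 31 km): east 31 sin 350° = -5.38, north 31 cos 350° = 30.53
Net: -37.54 east, 37.95 north. Distance = √((-37.54)² + (37.95)²) = 53.380 km.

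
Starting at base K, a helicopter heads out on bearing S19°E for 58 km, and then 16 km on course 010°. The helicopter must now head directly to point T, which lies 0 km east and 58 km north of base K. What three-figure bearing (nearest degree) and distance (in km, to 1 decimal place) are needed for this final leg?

347°, 99.5 km

Leg 1 (S19°E, 58 km): east 58 sin 161° = 18.88, north 58 cos 161° = -54.84
Leg 2 (010°, 16 km): east 16 sin 10° = 2.78, north 16 cos 10° = 15.76
Current position: (21.66, -39.08). Target: (0, 58). Remaining: Δeast = -21.66, Δnorth = 97.08.
Bearing = atan2(-21.66, 97.08) mod 360° = 347.42°; distance = √((-21.66)² + (97.08)²) = 99.470 km.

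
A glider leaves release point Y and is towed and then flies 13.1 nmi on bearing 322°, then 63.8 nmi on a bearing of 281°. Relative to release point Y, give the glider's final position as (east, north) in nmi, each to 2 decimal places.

(-70.69, 22.50)

Leg 1 (322°, 13.1 nmi): east 13.1 sin 322° = -8.07, north 13.1 cos 322° = 10.32
Leg 2 (281°, 63.8 nmi): east 63.8 sin 281° = -62.63, north 63.8 cos 281° = 12.17
Summing: -70.69 nmi east, 22.50 nmi north → (-70.69, 22.50).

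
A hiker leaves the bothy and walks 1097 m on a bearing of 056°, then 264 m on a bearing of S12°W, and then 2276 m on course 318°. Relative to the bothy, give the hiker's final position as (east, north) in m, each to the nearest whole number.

(-668, 2047)

Leg 1 (056°, 1097 m): east 1097 sin 56° = 909.45, north 1097 cos 56° = 613.43
Leg 2 (S12°W, 264 m): east 264 sin 192° = -54.89, north 264 cos 192° = -258.23
Leg 3 (318°, 2276 m): east 2276 sin 318° = -1522.94, north 2276 cos 318° = 1691.40
Summing: -668.38 m east, 2046.60 m north → (-668, 2047).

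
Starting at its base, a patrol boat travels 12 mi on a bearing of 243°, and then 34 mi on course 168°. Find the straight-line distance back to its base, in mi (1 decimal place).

38.9 mi

Leg 1 (243°, 12 mi): east 12 sin 243° = -10.69, north 12 cos 243° = -5.45
Leg 2 (168°, 34 mi): east 34 sin 168° = 7.07, north 34 cos 168° = -33.26
Net: -3.62 east, -38.70 north. Distance = √((-3.62)² + (-38.70)²) = 38.874 mi.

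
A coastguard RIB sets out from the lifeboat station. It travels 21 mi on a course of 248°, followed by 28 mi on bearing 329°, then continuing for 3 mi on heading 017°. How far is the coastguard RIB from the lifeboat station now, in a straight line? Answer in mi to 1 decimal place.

38.1 mi

Leg 1 (248°, 21 mi): east 21 sin 248° = -19.47, north 21 cos 248° = -7.87
Leg 2 (329°, 28 mi): east 28 sin 329° = -14.42, north 28 cos 329° = 24.00
Leg 3 (017°, 3 mi): east 3 sin 17° = 0.88, north 3 cos 17° = 2.87
Net: -33.01 east, 19.00 north. Distance = √((-33.01)² + (19.00)²) = 38.093 mi.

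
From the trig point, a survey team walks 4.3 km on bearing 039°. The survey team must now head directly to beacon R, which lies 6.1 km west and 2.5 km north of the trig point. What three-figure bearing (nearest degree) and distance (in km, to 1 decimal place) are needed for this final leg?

Leg 1 (039°, 4.3 km): east 4.3 sin 39° = 2.71, north 4.3 cos 39° = 3.34
Current position: (2.71, 3.34). Target: (-6.1, 2.5). Remaining: Δeast = -8.81, Δnorth = -0.84.
Bearing = atan2(-8.81, -0.84) mod 360° = 264.54°; distance = √((-8.81)² + (-0.84)²) = 8.846 km.

265°, 8.8 km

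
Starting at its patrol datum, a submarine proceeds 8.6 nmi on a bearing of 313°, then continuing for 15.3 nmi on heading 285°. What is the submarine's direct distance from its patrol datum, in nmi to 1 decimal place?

23.2 nmi

Leg 1 (313°, 8.6 nmi): east 8.6 sin 313° = -6.29, north 8.6 cos 313° = 5.87
Leg 2 (285°, 15.3 nmi): east 15.3 sin 285° = -14.78, north 15.3 cos 285° = 3.96
Net: -21.07 east, 9.83 north. Distance = √((-21.07)² + (9.83)²) = 23.247 nmi.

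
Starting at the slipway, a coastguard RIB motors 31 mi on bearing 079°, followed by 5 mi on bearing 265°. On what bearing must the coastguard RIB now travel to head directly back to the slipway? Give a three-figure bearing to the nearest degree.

Leg 1 (079°, 31 mi): east 31 sin 79° = 30.43, north 31 cos 79° = 5.92
Leg 2 (265°, 5 mi): east 5 sin 265° = -4.98, north 5 cos 265° = -0.44
Net displacement: 25.45 east, 5.48 north. Direction back to start is (-25.45, -5.48): bearing = atan2(-25.45, -5.48) mod 360° = 257.85° ≈ 258°.

258°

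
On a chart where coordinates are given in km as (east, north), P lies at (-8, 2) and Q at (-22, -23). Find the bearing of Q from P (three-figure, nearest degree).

Δeast = -22 − -8 = -14.00; Δnorth = -23 − 2 = -25.00.
Bearing = atan2(Δeast, Δnorth) mod 360° = 209.25° ≈ 209°.

209°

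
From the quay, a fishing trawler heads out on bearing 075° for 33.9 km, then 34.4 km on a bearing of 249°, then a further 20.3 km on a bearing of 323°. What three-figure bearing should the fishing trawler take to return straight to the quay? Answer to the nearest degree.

138°

Leg 1 (075°, 33.9 km): east 33.9 sin 75° = 32.74, north 33.9 cos 75° = 8.77
Leg 2 (249°, 34.4 km): east 34.4 sin 249° = -32.12, north 34.4 cos 249° = -12.33
Leg 3 (323°, 20.3 km): east 20.3 sin 323° = -12.22, north 20.3 cos 323° = 16.21
Net displacement: -11.59 east, 12.66 north. Direction back to start is (11.59, -12.66): bearing = atan2(11.59, -12.66) mod 360° = 137.53° ≈ 138°.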